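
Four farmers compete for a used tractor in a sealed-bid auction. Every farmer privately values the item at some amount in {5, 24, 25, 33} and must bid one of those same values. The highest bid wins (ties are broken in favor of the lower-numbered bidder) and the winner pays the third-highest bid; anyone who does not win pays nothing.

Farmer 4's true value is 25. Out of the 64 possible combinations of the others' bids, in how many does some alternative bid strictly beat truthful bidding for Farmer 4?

12

Others bid (5, 5, 25): truth gives 0; bid 33 gives 20 > 0. Violating.
Others bid (5, 24, 25): truth gives 0; bid 33 gives 1 > 0. Violating.
Others bid (5, 25, 5): truth gives 0; bid 33 gives 20 > 0. Violating.
Others bid (5, 25, 24): truth gives 0; bid 33 gives 1 > 0. Violating.
Others bid (5, 5, 5): truth gives 20; no alternative beats it.
Others bid (5, 5, 24): truth gives 20; no alternative beats it.
(Checking all 64 profiles: 12 have a profitable deviation, 52 do not.)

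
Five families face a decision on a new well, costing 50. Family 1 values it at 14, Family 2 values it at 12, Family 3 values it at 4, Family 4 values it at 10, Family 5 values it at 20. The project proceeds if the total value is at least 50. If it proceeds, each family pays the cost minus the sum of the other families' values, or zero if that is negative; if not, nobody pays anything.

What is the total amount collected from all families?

Total value 60 ≥ cost 50, so it is built.
Family 1: others sum to 46; max(0, 50 - 46) = 4.
Family 2: others sum to 48; max(0, 50 - 48) = 2.
Family 3: others sum to 56; max(0, 50 - 56) = 0.
Family 4: others sum to 50; max(0, 50 - 50) = 0.
Family 5: others sum to 40; max(0, 50 - 40) = 10.
Total collected = 4 + 2 + 0 + 0 + 10 = 16.

16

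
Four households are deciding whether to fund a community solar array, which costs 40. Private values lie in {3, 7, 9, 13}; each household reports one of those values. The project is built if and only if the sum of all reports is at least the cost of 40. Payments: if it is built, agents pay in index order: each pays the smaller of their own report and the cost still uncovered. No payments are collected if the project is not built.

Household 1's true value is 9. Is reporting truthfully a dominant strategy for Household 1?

Consider the case where Household 2 reports 7, Household 3 reports 13 and Household 4 reports 13.
Truthful report 9: project built, pays 9, utility 9 - 9 = 0.
Report 7 instead: project built, pays 7, utility 9 - 7 = 2.
Since 2 > 0, reporting 7 is strictly better here, so truthful reporting is not dominant.

No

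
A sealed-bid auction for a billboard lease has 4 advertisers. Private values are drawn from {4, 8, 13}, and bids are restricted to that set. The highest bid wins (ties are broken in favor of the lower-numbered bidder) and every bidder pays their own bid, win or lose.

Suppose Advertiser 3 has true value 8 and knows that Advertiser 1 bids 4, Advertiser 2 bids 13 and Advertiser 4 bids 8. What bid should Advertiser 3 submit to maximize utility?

4

Bid 4: loses but pays 4, utility -4.
Bid 8: loses but pays 8, utility -8.
Bid 13: loses but pays 13, utility -13.
The best choice is 4 with utility -4.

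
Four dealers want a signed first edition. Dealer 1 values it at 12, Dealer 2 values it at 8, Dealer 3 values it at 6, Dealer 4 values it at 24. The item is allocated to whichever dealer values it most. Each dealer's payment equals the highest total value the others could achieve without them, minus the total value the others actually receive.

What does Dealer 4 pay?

12

Dealer 4 has the highest value and receives the item.
Without Dealer 4, the item would go to the next-highest value, 12, so the others could achieve 12.
With Dealer 4 present and winning, the others receive nothing, so their total is 0.
Payment = 12 - 0 = 12.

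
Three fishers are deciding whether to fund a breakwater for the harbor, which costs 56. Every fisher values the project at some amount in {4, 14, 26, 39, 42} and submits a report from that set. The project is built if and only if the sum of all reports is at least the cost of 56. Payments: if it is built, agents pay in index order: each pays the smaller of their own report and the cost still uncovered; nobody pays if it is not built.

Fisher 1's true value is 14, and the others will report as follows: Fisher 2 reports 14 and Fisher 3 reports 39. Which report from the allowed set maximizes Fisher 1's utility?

4

Report 4: project built, pays 4, utility 14 - 4 = 10.
Report 14: project built, pays 14, utility 14 - 14 = 0.
Report 26: project built, pays 26, utility 14 - 26 = -12.
Report 39: project built, pays 39, utility 14 - 39 = -25.
Report 42: project built, pays 42, utility 14 - 42 = -28.
The best choice is 4 with utility 10.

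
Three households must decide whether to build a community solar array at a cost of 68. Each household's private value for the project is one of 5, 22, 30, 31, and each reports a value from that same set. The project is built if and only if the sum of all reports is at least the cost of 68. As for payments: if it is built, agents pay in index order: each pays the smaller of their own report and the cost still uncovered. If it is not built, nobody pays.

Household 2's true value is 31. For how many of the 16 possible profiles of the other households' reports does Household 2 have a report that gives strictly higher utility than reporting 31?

Others report (22, 22): truth gives 0; report 30 gives 1 > 0. Violating.
Others report (22, 30): truth gives 0; report 22 gives 9 > 0. Violating.
Others report (22, 31): truth gives 0; report 22 gives 9 > 0. Violating.
Others report (30, 22): truth gives 0; report 22 gives 9 > 0. Violating.
Others report (5, 5): truth gives 0; no alternative beats it.
Others report (5, 22): truth gives 0; no alternative beats it.
(Checking all 16 profiles: 9 have a profitable deviation, 7 do not.)

9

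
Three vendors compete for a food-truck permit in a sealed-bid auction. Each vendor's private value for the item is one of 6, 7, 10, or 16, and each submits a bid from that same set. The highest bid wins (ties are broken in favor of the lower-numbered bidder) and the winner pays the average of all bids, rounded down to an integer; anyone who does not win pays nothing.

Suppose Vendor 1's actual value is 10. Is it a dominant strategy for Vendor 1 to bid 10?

No

Consider the case where Vendor 2 bids 6 and Vendor 3 bids 6.
Truthful bid 10: wins, pays 7, utility 10 - 7 = 3.
Bid 6 instead: wins, pays 6, utility 10 - 6 = 4.
Since 4 > 3, bidding 6 is strictly better here, so truthful bidding is not dominant.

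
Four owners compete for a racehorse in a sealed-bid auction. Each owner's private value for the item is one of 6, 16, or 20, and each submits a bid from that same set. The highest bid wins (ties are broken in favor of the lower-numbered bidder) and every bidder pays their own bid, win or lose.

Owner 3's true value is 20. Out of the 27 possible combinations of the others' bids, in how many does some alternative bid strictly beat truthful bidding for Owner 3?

17

Others bid (6, 6, 6): truth gives 0; bid 16 gives 4 > 0. Violating.
Others bid (6, 6, 16): truth gives 0; bid 16 gives 4 > 0. Violating.
Others bid (6, 20, 6): truth gives -20; bid 6 gives -6 > -20. Violating.
Others bid (6, 20, 16): truth gives -20; bid 6 gives -6 > -20. Violating.
Others bid (6, 6, 20): truth gives 0; no alternative beats it.
Others bid (6, 16, 6): truth gives 0; no alternative beats it.
(Checking all 27 profiles: 17 have a profitable deviation, 10 do not.)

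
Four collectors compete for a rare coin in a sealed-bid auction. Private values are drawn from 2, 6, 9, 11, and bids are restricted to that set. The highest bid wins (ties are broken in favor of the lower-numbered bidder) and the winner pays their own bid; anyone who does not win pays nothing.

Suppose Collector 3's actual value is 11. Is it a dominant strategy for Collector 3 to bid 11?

No

Consider the case where Collector 1 bids 2, Collector 2 bids 2 and Collector 4 bids 2.
Truthful bid 11: wins, pays 11, utility 11 - 11 = 0.
Bid 6 instead: wins, pays 6, utility 11 - 6 = 5.
Since 5 > 0, bidding 6 is strictly better here, so truthful bidding is not dominant.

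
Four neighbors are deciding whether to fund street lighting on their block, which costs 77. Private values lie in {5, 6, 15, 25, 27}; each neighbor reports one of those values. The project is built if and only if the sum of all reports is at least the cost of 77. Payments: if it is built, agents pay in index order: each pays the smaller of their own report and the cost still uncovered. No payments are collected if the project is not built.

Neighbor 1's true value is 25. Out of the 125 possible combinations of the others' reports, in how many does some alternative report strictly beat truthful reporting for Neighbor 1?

20

Others report (15, 25, 25): truth gives 0; report 15 gives 10 > 0. Violating.
Others report (15, 25, 27): truth gives 0; report 15 gives 10 > 0. Violating.
Others report (15, 27, 25): truth gives 0; report 15 gives 10 > 0. Violating.
Others report (15, 27, 27): truth gives 0; report 15 gives 10 > 0. Violating.
Others report (5, 5, 5): truth gives 0; no alternative beats it.
Others report (5, 5, 6): truth gives 0; no alternative beats it.
(Checking all 125 profiles: 20 have a profitable deviation, 105 do not.)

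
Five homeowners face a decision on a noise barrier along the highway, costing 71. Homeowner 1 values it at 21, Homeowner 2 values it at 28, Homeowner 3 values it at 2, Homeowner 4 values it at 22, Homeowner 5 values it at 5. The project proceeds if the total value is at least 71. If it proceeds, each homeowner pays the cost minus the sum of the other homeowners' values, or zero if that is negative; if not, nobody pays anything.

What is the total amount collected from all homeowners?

50

Total value 78 ≥ cost 71, so it is built.
Homeowner 1: others sum to 57; max(0, 71 - 57) = 14.
Homeowner 2: others sum to 50; max(0, 71 - 50) = 21.
Homeowner 3: others sum to 76; max(0, 71 - 76) = 0.
Homeowner 4: others sum to 56; max(0, 71 - 56) = 15.
Homeowner 5: others sum to 73; max(0, 71 - 73) = 0.
Total collected = 14 + 21 + 0 + 15 + 0 = 50.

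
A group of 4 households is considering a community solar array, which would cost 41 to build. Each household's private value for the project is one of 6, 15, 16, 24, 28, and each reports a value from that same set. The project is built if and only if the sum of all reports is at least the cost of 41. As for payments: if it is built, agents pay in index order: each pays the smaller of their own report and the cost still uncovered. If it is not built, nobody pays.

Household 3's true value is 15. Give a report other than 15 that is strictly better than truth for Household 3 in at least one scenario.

6

Suppose Household 1 reports 6, Household 2 reports 6 and Household 4 reports 24.
Report 15: project built, pays 15, utility 15 - 15 = 0.
Report 6: project built, pays 6, utility 15 - 6 = 9.
So reporting 6 beats truth here (9 > 0).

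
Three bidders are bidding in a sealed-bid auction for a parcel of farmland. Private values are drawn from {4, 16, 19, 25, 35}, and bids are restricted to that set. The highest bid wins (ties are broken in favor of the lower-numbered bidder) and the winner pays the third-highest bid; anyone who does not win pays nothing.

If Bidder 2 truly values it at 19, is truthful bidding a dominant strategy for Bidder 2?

Consider the case where Bidder 1 bids 4 and Bidder 3 bids 25.
Truthful bid 19: loses, pays 0, utility 0.
Bid 25 instead: wins, pays 4, utility 19 - 4 = 15.
Since 15 > 0, bidding 25 is strictly better here, so truthful bidding is not dominant.

No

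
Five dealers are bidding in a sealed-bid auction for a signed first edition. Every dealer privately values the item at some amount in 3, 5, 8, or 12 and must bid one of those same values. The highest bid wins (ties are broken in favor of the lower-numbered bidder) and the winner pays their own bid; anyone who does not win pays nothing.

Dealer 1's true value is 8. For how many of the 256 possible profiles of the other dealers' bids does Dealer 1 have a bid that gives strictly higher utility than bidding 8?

16

Others bid (3, 3, 3, 3): truth gives 0; bid 3 gives 5 > 0. Violating.
Others bid (3, 3, 3, 5): truth gives 0; bid 5 gives 3 > 0. Violating.
Others bid (3, 3, 5, 3): truth gives 0; bid 5 gives 3 > 0. Violating.
Others bid (3, 3, 5, 5): truth gives 0; bid 5 gives 3 > 0. Violating.
Others bid (3, 3, 3, 8): truth gives 0; no alternative beats it.
Others bid (3, 3, 3, 12): truth gives 0; no alternative beats it.
(Checking all 256 profiles: 16 have a profitable deviation, 240 do not.)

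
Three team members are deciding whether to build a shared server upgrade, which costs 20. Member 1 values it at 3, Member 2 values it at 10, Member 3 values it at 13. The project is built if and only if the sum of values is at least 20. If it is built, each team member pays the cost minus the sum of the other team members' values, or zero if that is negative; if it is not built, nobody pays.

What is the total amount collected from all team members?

11

Total value 26 ≥ cost 20, so it is built.
Member 1: others sum to 23; max(0, 20 - 23) = 0.
Member 2: others sum to 16; max(0, 20 - 16) = 4.
Member 3: others sum to 13; max(0, 20 - 13) = 7.
Total collected = 0 + 4 + 7 = 11.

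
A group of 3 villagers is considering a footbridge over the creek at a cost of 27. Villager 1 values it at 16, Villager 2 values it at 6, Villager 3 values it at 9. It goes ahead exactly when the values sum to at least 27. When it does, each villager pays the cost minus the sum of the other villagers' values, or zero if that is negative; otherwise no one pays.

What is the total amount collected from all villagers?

19

Total value 31 ≥ cost 27, so it is built.
Villager 1: others sum to 15; max(0, 27 - 15) = 12.
Villager 2: others sum to 25; max(0, 27 - 25) = 2.
Villager 3: others sum to 22; max(0, 27 - 22) = 5.
Total collected = 12 + 2 + 5 = 19.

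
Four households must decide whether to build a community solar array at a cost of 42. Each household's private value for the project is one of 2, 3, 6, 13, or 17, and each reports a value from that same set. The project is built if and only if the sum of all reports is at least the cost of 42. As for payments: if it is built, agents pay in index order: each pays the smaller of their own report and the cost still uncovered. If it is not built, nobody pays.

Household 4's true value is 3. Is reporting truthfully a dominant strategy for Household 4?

Yes

Check each profile of the others' reports and compare truth against every alternative report.
Others report (13, 13, 17): truth gives 3, best alternative gives 3.
Others report (13, 17, 13): truth gives 3, best alternative gives 3.
Others report (13, 17, 17): truth gives 3, best alternative gives 3.
Others report (17, 13, 13): truth gives 3, best alternative gives 3.
Others report (17, 13, 17): truth gives 3, best alternative gives 3.
Others report (17, 17, 13): truth gives 3, best alternative gives 3.
(Remaining 119 profiles checked similarly; truth is weakly best in each.)
In every case the truthful report is at least as good as any alternative, so it is a dominant strategy.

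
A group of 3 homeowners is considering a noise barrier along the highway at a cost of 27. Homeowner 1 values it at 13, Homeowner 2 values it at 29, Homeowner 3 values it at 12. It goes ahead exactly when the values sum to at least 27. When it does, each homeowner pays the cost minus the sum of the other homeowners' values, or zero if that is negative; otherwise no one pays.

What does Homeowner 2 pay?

2

Total value 54 ≥ cost 27, so the project is built.
The other homeowners' values sum to 25.
Cost minus that sum is 27 - 25 = 2.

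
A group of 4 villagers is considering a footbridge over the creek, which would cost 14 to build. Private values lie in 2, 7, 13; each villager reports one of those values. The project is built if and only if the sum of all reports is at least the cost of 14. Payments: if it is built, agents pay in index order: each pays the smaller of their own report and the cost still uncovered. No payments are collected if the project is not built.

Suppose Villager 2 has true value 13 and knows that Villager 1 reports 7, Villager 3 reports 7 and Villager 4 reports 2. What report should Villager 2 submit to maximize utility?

2

Report 2: project built, pays 2, utility 13 - 2 = 11.
Report 7: project built, pays 7, utility 13 - 7 = 6.
Report 13: project built, pays 7, utility 13 - 7 = 6.
The best choice is 2 with utility 11.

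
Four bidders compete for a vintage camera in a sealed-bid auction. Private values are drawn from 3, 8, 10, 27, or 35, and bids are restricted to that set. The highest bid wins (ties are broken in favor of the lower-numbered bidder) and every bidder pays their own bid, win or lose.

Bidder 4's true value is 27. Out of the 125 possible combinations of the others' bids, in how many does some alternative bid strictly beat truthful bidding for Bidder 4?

Others bid (3, 3, 3): truth gives 0; bid 8 gives 19 > 0. Violating.
Others bid (3, 3, 8): truth gives 0; bid 10 gives 17 > 0. Violating.
Others bid (3, 3, 27): truth gives -27; bid 3 gives -3 > -27. Violating.
Others bid (3, 3, 35): truth gives -27; bid 3 gives -3 > -27. Violating.
Others bid (3, 3, 10): truth gives 0; no alternative beats it.
Others bid (3, 8, 10): truth gives 0; no alternative beats it.
(Checking all 125 profiles: 106 have a profitable deviation, 19 do not.)

106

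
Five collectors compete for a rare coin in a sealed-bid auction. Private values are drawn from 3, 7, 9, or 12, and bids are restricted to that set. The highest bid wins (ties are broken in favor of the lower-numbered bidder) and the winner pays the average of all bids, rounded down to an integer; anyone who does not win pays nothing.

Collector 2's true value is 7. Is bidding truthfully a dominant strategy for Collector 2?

Consider the case where Collector 1 bids 3, Collector 3 bids 3, Collector 4 bids 3 and Collector 5 bids 9.
Truthful bid 7: loses, pays 0, utility 0.
Bid 9 instead: wins, pays 5, utility 7 - 5 = 2.
Since 2 > 0, bidding 9 is strictly better here, so truthful bidding is not dominant.

No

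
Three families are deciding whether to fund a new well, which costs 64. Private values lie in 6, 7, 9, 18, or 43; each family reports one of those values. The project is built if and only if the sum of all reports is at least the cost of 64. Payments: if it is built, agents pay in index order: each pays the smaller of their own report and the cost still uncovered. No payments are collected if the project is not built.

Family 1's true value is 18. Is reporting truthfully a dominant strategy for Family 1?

Consider the case where Family 2 reports 18 and Family 3 reports 43.
Truthful report 18: project built, pays 18, utility 18 - 18 = 0.
Report 6 instead: project built, pays 6, utility 18 - 6 = 12.
Since 12 > 0, reporting 6 is strictly better here, so truthful reporting is not dominant.

No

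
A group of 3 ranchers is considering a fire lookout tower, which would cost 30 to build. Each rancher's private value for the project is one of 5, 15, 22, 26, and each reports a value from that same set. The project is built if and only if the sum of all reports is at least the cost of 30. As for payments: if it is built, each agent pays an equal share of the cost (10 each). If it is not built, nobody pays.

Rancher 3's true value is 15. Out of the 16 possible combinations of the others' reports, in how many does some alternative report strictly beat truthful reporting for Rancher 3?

Others report (5, 5): truth gives 0; report 22 gives 5 > 0. Violating.
Others report (5, 15): truth gives 5; no alternative beats it.
Others report (5, 22): truth gives 5; no alternative beats it.
(Checking all 16 profiles: 1 has a profitable deviation, 15 do not.)

1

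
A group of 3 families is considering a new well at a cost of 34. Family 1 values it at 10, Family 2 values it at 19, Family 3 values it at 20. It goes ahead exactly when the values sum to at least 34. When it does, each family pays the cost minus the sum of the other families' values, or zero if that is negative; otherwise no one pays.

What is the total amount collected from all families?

9

Total value 49 ≥ cost 34, so it is built.
Family 1: others sum to 39; max(0, 34 - 39) = 0.
Family 2: others sum to 30; max(0, 34 - 30) = 4.
Family 3: others sum to 29; max(0, 34 - 29) = 5.
Total collected = 0 + 4 + 5 = 9.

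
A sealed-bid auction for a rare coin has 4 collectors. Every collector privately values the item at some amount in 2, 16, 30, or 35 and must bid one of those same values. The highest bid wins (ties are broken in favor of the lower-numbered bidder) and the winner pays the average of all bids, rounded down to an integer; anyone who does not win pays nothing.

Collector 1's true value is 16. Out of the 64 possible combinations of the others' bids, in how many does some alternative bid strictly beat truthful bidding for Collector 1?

Others bid (2, 2, 2): truth gives 11; bid 2 gives 14 > 11. Violating.
Others bid (2, 2, 16): truth gives 7; no alternative beats it.
Others bid (2, 2, 30): truth gives 0; no alternative beats it.
(Checking all 64 profiles: 1 has a profitable deviation, 63 do not.)

1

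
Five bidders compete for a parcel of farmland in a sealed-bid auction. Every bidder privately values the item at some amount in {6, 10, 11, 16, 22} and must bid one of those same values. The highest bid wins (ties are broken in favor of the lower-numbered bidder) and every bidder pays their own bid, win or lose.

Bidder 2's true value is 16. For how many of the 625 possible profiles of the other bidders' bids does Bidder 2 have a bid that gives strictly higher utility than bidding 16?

487

Others bid (6, 6, 6, 6): truth gives 0; bid 10 gives 6 > 0. Violating.
Others bid (6, 6, 6, 10): truth gives 0; bid 10 gives 6 > 0. Violating.
Others bid (6, 6, 6, 11): truth gives 0; bid 11 gives 5 > 0. Violating.
Others bid (6, 6, 6, 22): truth gives -16; bid 6 gives -6 > -16. Violating.
Others bid (6, 6, 6, 16): truth gives 0; no alternative beats it.
Others bid (6, 6, 10, 16): truth gives 0; no alternative beats it.
(Checking all 625 profiles: 487 have a profitable deviation, 138 do not.)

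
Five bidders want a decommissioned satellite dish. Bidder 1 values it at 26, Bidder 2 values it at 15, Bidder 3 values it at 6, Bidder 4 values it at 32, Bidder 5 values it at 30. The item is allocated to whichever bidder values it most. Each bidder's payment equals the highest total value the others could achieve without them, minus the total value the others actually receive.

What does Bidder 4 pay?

30

Bidder 4 has the highest value and receives the item.
Without Bidder 4, the item would go to the next-highest value, 30, so the others could achieve 30.
With Bidder 4 present and winning, the others receive nothing, so their total is 0.
Payment = 30 - 0 = 30.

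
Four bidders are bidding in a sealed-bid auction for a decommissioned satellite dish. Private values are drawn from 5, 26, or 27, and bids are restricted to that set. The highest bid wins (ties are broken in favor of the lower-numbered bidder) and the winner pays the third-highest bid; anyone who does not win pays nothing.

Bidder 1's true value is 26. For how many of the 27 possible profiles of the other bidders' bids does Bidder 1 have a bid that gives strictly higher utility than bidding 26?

Others bid (5, 5, 27): truth gives 0; bid 27 gives 21 > 0. Violating.
Others bid (5, 27, 5): truth gives 0; bid 27 gives 21 > 0. Violating.
Others bid (27, 5, 5): truth gives 0; bid 27 gives 21 > 0. Violating.
Others bid (5, 5, 5): truth gives 21; no alternative beats it.
Others bid (5, 5, 26): truth gives 21; no alternative beats it.
(Checking all 27 profiles: 3 have a profitable deviation, 24 do not.)

3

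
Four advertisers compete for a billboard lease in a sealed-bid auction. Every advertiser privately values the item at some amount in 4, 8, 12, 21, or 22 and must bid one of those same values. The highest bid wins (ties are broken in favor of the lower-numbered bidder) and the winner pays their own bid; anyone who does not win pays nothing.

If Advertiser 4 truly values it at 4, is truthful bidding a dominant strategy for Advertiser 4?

Check each profile of the others' bids and compare truth against every alternative bid.
Others bid (4, 4, 4): truth gives 0, best alternative gives -4.
Others bid (4, 4, 8): truth gives 0, best alternative gives 0.
Others bid (4, 4, 12): truth gives 0, best alternative gives 0.
Others bid (4, 4, 21): truth gives 0, best alternative gives 0.
Others bid (4, 4, 22): truth gives 0, best alternative gives 0.
Others bid (4, 8, 4): truth gives 0, best alternative gives 0.
(Remaining 119 profiles checked similarly; truth is weakly best in each.)
In every case the truthful bid is at least as good as any alternative, so it is a dominant strategy.

Yes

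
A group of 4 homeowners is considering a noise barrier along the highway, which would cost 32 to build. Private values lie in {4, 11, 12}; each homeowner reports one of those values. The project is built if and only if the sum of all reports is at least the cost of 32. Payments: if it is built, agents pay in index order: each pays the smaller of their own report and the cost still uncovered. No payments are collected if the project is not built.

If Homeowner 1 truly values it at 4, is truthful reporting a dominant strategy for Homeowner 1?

Yes

Check each profile of the others' reports and compare truth against every alternative report.
Others report (4, 11, 11): truth gives 0, best alternative gives -7.
Others report (4, 11, 12): truth gives 0, best alternative gives -7.
Others report (4, 12, 11): truth gives 0, best alternative gives -7.
Others report (4, 12, 12): truth gives 0, best alternative gives -7.
Others report (11, 4, 11): truth gives 0, best alternative gives -7.
Others report (11, 4, 12): truth gives 0, best alternative gives -7.
(Remaining 21 profiles checked similarly; truth is weakly best in each.)
In every case the truthful report is at least as good as any alternative, so it is a dominant strategy.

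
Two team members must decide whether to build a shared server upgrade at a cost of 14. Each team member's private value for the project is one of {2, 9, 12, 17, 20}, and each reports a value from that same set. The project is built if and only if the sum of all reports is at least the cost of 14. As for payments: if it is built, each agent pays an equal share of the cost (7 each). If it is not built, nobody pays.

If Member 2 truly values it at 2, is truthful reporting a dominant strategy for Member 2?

Check each profile of the others' reports and compare truth against every alternative report.
Others report (9): truth gives 0, best alternative gives -5.
Others report (12): truth gives -5, best alternative gives -5.
Others report (17): truth gives -5, best alternative gives -5.
Others report (20): truth gives -5, best alternative gives -5.
Others report (2): truth gives 0, best alternative gives 0.
In every case the truthful report is at least as good as any alternative, so it is a dominant strategy.

Yes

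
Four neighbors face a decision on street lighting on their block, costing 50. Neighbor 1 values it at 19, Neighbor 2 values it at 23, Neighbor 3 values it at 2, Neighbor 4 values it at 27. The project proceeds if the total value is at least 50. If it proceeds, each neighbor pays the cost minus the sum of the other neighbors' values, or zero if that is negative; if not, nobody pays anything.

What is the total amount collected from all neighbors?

8

Total value 71 ≥ cost 50, so it is built.
Neighbor 1: others sum to 52; max(0, 50 - 52) = 0.
Neighbor 2: others sum to 48; max(0, 50 - 48) = 2.
Neighbor 3: others sum to 69; max(0, 50 - 69) = 0.
Neighbor 4: others sum to 44; max(0, 50 - 44) = 6.
Total collected = 0 + 2 + 0 + 6 = 8.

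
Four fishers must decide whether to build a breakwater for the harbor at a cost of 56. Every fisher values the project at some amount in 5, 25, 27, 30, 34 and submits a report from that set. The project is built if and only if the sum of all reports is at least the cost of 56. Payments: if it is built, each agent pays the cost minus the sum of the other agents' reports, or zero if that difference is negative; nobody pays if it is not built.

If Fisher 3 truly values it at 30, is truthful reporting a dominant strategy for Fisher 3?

Yes

Check each profile of the others' reports and compare truth against every alternative report.
Others report (5, 25, 27): truth gives 30, best alternative gives 30.
Others report (5, 25, 30): truth gives 30, best alternative gives 30.
Others report (5, 25, 34): truth gives 30, best alternative gives 30.
Others report (5, 27, 25): truth gives 30, best alternative gives 30.
Others report (5, 27, 27): truth gives 30, best alternative gives 30.
Others report (5, 27, 30): truth gives 30, best alternative gives 30.
(Remaining 119 profiles checked similarly; truth is weakly best in each.)
In every case the truthful report is at least as good as any alternative, so it is a dominant strategy.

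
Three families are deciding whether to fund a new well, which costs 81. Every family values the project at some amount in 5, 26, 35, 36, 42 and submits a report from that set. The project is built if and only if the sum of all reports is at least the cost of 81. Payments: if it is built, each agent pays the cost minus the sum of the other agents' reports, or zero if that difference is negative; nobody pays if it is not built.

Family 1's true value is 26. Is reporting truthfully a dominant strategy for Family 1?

Check each profile of the others' reports and compare truth against every alternative report.
Others report (42, 42): truth gives 26, best alternative gives 26.
Others report (36, 42): truth gives 23, best alternative gives 23.
Others report (42, 36): truth gives 23, best alternative gives 23.
Others report (35, 42): truth gives 22, best alternative gives 22.
Others report (42, 35): truth gives 22, best alternative gives 22.
Others report (36, 36): truth gives 17, best alternative gives 17.
(Remaining 19 profiles checked similarly; truth is weakly best in each.)
In every case the truthful report is at least as good as any alternative, so it is a dominant strategy.

Yes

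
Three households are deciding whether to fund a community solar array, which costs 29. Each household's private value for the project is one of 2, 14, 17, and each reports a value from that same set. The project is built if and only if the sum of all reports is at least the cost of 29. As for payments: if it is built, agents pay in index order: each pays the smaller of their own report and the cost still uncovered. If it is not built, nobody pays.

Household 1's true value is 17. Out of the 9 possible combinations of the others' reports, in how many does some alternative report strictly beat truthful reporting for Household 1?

8

Others report (2, 14): truth gives 0; report 14 gives 3 > 0. Violating.
Others report (2, 17): truth gives 0; report 14 gives 3 > 0. Violating.
Others report (14, 2): truth gives 0; report 14 gives 3 > 0. Violating.
Others report (14, 14): truth gives 0; report 2 gives 15 > 0. Violating.
Others report (2, 2): truth gives 0; no alternative beats it.
(Checking all 9 profiles: 8 have a profitable deviation, 1 does not.)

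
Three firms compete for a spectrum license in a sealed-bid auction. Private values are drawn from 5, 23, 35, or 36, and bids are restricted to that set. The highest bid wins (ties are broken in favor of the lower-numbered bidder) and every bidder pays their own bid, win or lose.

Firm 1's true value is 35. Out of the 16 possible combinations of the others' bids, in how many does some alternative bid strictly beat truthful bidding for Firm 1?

Others bid (5, 5): truth gives 0; bid 5 gives 30 > 0. Violating.
Others bid (5, 23): truth gives 0; bid 23 gives 12 > 0. Violating.
Others bid (5, 36): truth gives -35; bid 36 gives -1 > -35. Violating.
Others bid (23, 5): truth gives 0; bid 23 gives 12 > 0. Violating.
Others bid (5, 35): truth gives 0; no alternative beats it.
Others bid (23, 35): truth gives 0; no alternative beats it.
(Checking all 16 profiles: 11 have a profitable deviation, 5 do not.)

11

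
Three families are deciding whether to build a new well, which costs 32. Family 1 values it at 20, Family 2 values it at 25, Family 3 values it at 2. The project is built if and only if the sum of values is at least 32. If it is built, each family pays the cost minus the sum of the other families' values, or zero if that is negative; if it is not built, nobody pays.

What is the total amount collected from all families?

15

Total value 47 ≥ cost 32, so it is built.
Family 1: others sum to 27; max(0, 32 - 27) = 5.
Family 2: others sum to 22; max(0, 32 - 22) = 10.
Family 3: others sum to 45; max(0, 32 - 45) = 0.
Total collected = 5 + 10 + 0 = 15.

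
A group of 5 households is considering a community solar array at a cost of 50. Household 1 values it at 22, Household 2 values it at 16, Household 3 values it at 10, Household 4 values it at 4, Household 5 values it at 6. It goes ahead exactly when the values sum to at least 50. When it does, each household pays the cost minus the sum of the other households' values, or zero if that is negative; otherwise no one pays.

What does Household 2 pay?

Total value 58 ≥ cost 50, so the project is built.
The other households' values sum to 42.
Cost minus that sum is 50 - 42 = 8.

8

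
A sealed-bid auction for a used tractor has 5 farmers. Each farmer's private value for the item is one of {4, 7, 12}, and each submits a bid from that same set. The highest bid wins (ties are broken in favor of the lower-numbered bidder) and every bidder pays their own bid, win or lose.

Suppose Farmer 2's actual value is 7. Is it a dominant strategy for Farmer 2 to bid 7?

Consider the case where Farmer 1 bids 4, Farmer 3 bids 4, Farmer 4 bids 4 and Farmer 5 bids 12.
Truthful bid 7: loses but pays 7, utility -7.
Bid 4 instead: loses but pays 4, utility -4.
Since -4 > -7, bidding 4 is strictly better here, so truthful bidding is not dominant.

No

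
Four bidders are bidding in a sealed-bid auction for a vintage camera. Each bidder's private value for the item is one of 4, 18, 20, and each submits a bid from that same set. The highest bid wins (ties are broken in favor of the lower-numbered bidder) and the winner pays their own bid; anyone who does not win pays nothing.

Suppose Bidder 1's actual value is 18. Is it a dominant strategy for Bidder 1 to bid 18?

No

Consider the case where Bidder 2 bids 4, Bidder 3 bids 4 and Bidder 4 bids 4.
Truthful bid 18: wins, pays 18, utility 18 - 18 = 0.
Bid 4 instead: wins, pays 4, utility 18 - 4 = 14.
Since 14 > 0, bidding 4 is strictly better here, so truthful bidding is not dominant.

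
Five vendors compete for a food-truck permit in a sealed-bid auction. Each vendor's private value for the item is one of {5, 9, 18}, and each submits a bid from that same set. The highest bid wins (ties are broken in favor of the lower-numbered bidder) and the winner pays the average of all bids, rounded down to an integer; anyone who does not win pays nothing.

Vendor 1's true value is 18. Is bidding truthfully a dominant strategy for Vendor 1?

Consider the case where Vendor 2 bids 5, Vendor 3 bids 5, Vendor 4 bids 5 and Vendor 5 bids 5.
Truthful bid 18: wins, pays 7, utility 18 - 7 = 11.
Bid 5 instead: wins, pays 5, utility 18 - 5 = 13.
Since 13 > 11, bidding 5 is strictly better here, so truthful bidding is not dominant.

No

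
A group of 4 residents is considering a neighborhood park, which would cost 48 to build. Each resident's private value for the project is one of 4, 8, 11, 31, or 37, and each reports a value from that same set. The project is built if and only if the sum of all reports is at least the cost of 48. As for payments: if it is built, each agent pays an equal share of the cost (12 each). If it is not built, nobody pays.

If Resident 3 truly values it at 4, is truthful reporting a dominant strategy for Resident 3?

Check each profile of the others' reports and compare truth against every alternative report.
Others report (4, 8, 31): truth gives 0, best alternative gives -8.
Others report (4, 31, 8): truth gives 0, best alternative gives -8.
Others report (8, 4, 31): truth gives 0, best alternative gives -8.
Others report (8, 31, 4): truth gives 0, best alternative gives -8.
Others report (31, 4, 8): truth gives 0, best alternative gives -8.
Others report (31, 8, 4): truth gives 0, best alternative gives -8.
(Remaining 119 profiles checked similarly; truth is weakly best in each.)
In every case the truthful report is at least as good as any alternative, so it is a dominant strategy.

Yes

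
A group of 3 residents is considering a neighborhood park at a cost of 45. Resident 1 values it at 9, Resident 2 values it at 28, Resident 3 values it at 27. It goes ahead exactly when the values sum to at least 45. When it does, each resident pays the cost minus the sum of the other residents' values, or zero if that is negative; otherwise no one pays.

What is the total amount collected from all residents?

17

Total value 64 ≥ cost 45, so it is built.
Resident 1: others sum to 55; max(0, 45 - 55) = 0.
Resident 2: others sum to 36; max(0, 45 - 36) = 9.
Resident 3: others sum to 37; max(0, 45 - 37) = 8.
Total collected = 0 + 9 + 8 = 17.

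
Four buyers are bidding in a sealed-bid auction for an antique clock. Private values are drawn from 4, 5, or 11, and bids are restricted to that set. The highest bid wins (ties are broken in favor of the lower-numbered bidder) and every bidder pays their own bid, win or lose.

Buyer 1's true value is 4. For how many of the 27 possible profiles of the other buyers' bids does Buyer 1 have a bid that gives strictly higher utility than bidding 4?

Others bid (4, 4, 5): truth gives -4; bid 5 gives -1 > -4. Violating.
Others bid (4, 5, 4): truth gives -4; bid 5 gives -1 > -4. Violating.
Others bid (4, 5, 5): truth gives -4; bid 5 gives -1 > -4. Violating.
Others bid (5, 4, 4): truth gives -4; bid 5 gives -1 > -4. Violating.
Others bid (4, 4, 4): truth gives 0; no alternative beats it.
Others bid (4, 4, 11): truth gives -4; no alternative beats it.
(Checking all 27 profiles: 7 have a profitable deviation, 20 do not.)

7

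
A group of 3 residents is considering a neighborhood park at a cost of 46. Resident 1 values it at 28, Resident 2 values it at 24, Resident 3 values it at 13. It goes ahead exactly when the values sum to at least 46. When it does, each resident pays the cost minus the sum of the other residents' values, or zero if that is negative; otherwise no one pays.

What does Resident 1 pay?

Total value 65 ≥ cost 46, so the project is built.
The other residents' values sum to 37.
Cost minus that sum is 46 - 37 = 9.

9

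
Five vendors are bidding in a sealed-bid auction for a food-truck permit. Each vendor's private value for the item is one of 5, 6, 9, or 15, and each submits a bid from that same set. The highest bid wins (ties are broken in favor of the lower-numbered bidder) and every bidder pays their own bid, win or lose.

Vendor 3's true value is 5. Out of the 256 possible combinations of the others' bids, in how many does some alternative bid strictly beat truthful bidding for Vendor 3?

Others bid (5, 5, 5, 5): truth gives -5; bid 6 gives -1 > -5. Violating.
Others bid (5, 5, 5, 6): truth gives -5; bid 6 gives -1 > -5. Violating.
Others bid (5, 5, 5, 9): truth gives -5; bid 9 gives -4 > -5. Violating.
Others bid (5, 5, 6, 5): truth gives -5; bid 6 gives -1 > -5. Violating.
Others bid (5, 5, 5, 15): truth gives -5; no alternative beats it.
Others bid (5, 5, 6, 15): truth gives -5; no alternative beats it.
(Checking all 256 profiles: 36 have a profitable deviation, 220 do not.)

36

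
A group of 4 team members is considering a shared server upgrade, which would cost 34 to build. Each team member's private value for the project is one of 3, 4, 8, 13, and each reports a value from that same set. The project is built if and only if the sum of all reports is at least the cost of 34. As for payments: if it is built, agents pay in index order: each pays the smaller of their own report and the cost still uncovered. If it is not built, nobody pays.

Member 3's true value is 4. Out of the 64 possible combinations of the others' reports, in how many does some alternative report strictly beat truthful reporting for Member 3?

Others report (8, 13, 13): truth gives 0; report 3 gives 1 > 0. Violating.
Others report (13, 8, 13): truth gives 0; report 3 gives 1 > 0. Violating.
Others report (13, 13, 8): truth gives 0; report 3 gives 1 > 0. Violating.
Others report (13, 13, 13): truth gives 0; report 3 gives 1 > 0. Violating.
Others report (3, 3, 3): truth gives 0; no alternative beats it.
Others report (3, 3, 4): truth gives 0; no alternative beats it.
(Checking all 64 profiles: 4 have a profitable deviation, 60 do not.)

4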